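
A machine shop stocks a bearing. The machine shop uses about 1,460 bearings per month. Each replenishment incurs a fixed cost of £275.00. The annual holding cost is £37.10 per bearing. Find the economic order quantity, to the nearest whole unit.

Annual demand D = 1,460 × 12 = 17,520.
EOQ = √(2DS / H) = √(2 × 17,520 × 275 / 37.1).
= √(9,636,000 / 37.1) = √259,730.4582 ≈ 509.638.

Q* ≈ 510 bearings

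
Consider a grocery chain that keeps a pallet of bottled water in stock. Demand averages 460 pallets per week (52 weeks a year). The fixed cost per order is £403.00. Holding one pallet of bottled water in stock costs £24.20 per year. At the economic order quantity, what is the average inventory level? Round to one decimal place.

Annual demand D = 460 × 52 = 23,920.
EOQ = √(2DS/H) = √(2 × 23,920 × 403 / 24.2) ≈ 892.57.
Average inventory = Q*/2 ≈ 892.57 / 2 = 446.283.

Average inventory ≈ 446.3 pallets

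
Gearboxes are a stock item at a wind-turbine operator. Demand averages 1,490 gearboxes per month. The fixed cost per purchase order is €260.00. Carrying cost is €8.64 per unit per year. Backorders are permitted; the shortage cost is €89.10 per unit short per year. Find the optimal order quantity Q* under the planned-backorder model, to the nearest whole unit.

Annual demand D = 1,490 × 12 = 17,880.
With planned backorders, Q* = √(2DS/H) · √((H+B)/B).
√(2DS/H) = √(2 × 17,880 × 260 / 8.64) = 1037.358.
√((H+B)/B) = √((8.64+89.1)/89.1) = 1.0474.
Q* ≈ 1086.490.

Q* ≈ 1,086 gearboxes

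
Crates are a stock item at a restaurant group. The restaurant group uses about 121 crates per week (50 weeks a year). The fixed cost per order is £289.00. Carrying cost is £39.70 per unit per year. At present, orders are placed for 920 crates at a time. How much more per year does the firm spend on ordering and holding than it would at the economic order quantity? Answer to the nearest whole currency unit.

Annual demand D = 121 × 50 = 6,050.
EOQ = √(2DS/H) = √(2 × 6,050 × 289 / 39.7) ≈ 296.79.
Cost at Q* = (D/Q*)S + (Q*/2)H = √(2DSH) ≈ £11,782.48.
Cost at Q = 920: (6,050/920)×289 + (920/2)×39.7 = £1,900.49 + £18,262.00 = £20,162.49.
Excess = £20,162.49 − £11,782.48 = £8,380.01.

Extra cost ≈ £8,380 per year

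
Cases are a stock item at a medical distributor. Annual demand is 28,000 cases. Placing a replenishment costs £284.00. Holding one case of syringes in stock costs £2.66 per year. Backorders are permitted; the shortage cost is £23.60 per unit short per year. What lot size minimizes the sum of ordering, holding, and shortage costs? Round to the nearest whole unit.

Q* ≈ 2,579 cases

With planned backorders, Q* = √(2DS/H) · √((H+B)/B).
√(2DS/H) = √(2 × 28,000 × 284 / 2.66) = 2445.189.
√((H+B)/B) = √((2.66+23.6)/23.6) = 1.0549.
Q* ≈ 2579.311.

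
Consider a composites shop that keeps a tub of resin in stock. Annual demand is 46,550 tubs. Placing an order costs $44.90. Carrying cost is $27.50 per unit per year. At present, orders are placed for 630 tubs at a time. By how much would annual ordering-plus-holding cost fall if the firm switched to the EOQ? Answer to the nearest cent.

EOQ = √(2DS/H) = √(2 × 46,550 × 44.9 / 27.5) ≈ 389.88.
Cost at Q* = (D/Q*)S + (Q*/2)H = √(2DSH) ≈ $10,721.72.
Cost at Q = 630: (46,550/630)×44.9 + (630/2)×27.5 = $3,317.61 + $8,662.50 = $11,980.11.
Excess = $11,980.11 − $10,721.72 = $1,258.39.

Extra cost ≈ $1,258.39 per year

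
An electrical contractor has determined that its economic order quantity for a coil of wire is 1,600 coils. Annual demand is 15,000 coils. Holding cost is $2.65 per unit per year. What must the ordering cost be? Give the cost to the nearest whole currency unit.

S ≈ $226

Squaring Q* = √(2DS/H) gives Q*² = 2DS/H.
From Q* = √(2DS/H): S = Q*²H / (2D) = 1,600² × 2.65 / (2 × 15,000) = 226.1333.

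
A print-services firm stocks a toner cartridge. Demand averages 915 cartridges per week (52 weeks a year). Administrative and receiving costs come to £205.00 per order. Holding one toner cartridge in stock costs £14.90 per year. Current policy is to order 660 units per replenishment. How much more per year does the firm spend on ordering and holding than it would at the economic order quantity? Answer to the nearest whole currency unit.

Annual demand D = 915 × 52 = 47,580.
EOQ = √(2DS/H) = √(2 × 47,580 × 205 / 14.9) ≈ 1144.22.
Cost at Q* = (D/Q*)S + (Q*/2)H = √(2DSH) ≈ £17,048.94.
Cost at Q = 660: (47,580/660)×205 + (660/2)×14.9 = £14,778.64 + £4,917.00 = £19,695.64.
Excess = £19,695.64 − £17,048.94 = £2,646.70.

Extra cost ≈ £2,647 per year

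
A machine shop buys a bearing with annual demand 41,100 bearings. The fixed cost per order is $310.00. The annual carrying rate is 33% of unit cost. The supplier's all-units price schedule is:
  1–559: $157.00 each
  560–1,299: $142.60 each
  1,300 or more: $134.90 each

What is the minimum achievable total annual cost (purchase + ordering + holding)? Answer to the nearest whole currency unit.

Holding cost per unit per year at price C is H = 0.33·C.
Evaluate total cost at each tier's feasible EOQ or, if the EOQ is below the tier, at the tier's minimum quantity.
Tier 1 ($157.00): EOQ = 701.3 exceeds tier's upper bound 559, so this tier is dominated.
EOQ at $142.60 = 735.9 (feasible in tier 2): TC = 41,100×$142.60 + (41,100/735.9)×310 + (735.9/2)×0.33×$142.60 = $5,895,488.48.
EOQ at $134.90 = 756.6 < 1300, so use break Q=1300: TC = 41,100×$134.90 + (41,100/1300.0)×310 + (1300.0/2)×0.33×$134.90 = $5,583,126.82.
Lowest total cost among the candidates is at Q = 1300.0.

TC* ≈ $5,583,127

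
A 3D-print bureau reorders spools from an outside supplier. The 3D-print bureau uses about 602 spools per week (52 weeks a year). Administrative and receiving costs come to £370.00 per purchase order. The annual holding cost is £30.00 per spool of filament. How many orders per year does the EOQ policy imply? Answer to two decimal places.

N ≈ 35.62 orders per year

Annual demand D = 602 × 52 = 31,304.
Q* = √(2DS/H) = √(2 × 31,304 × 370 / 30) ≈ 878.73.
Orders per year = D / Q* = 31,304 / 878.73 ≈ 35.624.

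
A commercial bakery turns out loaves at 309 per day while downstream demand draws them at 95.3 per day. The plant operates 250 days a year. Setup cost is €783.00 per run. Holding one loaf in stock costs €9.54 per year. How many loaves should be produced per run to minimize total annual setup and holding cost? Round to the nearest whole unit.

Annual demand D = 95.3 × 250 = 23,825.
Production build-up factor (1 − d/p) = 1 − 95.3/309 = 0.6916.
Q* = √(2DS / (H(1 − d/p))) = √(2 × 23,825 × 783 / (9.54 × 0.6916)).
= √(37,309,950 / 6.5977) ≈ 2378.018.

Q* ≈ 2,378 loaves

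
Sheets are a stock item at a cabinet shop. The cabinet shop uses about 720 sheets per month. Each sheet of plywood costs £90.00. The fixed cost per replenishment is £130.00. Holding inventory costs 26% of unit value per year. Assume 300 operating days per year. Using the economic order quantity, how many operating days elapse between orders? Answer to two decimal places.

Annual demand D = 720 × 12 = 8,640.
Holding cost H = 0.26 × £90.00 = £23.4000 per unit per year.
EOQ = √(2DS/H) = √(2 × 8,640 × 130 / 23.4) ≈ 309.84.
Cycle time = Q*/D × 300 = 309.84 / 8,640 × 300 ≈ 10.758 days.

T ≈ 10.76 days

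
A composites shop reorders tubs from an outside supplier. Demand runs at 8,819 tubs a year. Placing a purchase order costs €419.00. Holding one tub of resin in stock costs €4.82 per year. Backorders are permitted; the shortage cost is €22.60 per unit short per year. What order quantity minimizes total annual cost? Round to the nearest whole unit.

Q* ≈ 1,364 tubs

With planned backorders, Q* = √(2DS/H) · √((H+B)/B).
√(2DS/H) = √(2 × 8,819 × 419 / 4.82) = 1238.250.
√((H+B)/B) = √((4.82+22.6)/22.6) = 1.1015.
Q* ≈ 1363.916.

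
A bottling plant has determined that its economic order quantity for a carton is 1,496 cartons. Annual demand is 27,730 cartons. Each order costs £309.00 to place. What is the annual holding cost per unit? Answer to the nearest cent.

H ≈ £7.66

Squaring Q* = √(2DS/H) gives Q*² = 2DS/H.
From Q* = √(2DS/H): H = 2DS / Q*² = 2 × 27,730 × 309 / 1,496² = 7.6573.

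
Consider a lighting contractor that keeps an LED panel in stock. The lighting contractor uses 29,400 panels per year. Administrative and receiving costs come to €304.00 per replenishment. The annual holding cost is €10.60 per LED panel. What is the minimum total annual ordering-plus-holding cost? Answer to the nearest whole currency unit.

EOQ = √(2DS/H) = √(2 × 29,400 × 304 / 10.6) ≈ 1298.59.
At the optimum the two cost components are equal, so total cost = 2·(Q*/2)H = Q*·H.
Minimum total = √(2DSH) = √(2 × 29,400 × 304 × 10.6) ≈ 13765.069.

TC* ≈ €13,765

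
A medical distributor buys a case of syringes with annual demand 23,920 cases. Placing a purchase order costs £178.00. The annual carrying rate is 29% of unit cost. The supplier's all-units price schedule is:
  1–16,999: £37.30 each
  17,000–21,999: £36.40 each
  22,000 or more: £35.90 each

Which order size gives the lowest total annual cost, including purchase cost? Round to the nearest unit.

Holding cost per unit per year at price C is H = 0.29·C.
Evaluate total cost at each tier's feasible EOQ or, if the EOQ is below the tier, at the tier's minimum quantity.
EOQ at £37.30 = 887.3 (feasible in tier 1): TC = 23,920×£37.30 + (23,920/887.3)×178 + (887.3/2)×0.29×£37.30 = £901,813.52.
EOQ at £36.40 = 898.2 < 17000, so use break Q=17000: TC = 23,920×£36.40 + (23,920/17000.0)×178 + (17000.0/2)×0.29×£36.40 = £960,664.46.
EOQ at £35.90 = 904.4 < 22000, so use break Q=22000: TC = 23,920×£35.90 + (23,920/22000.0)×178 + (22000.0/2)×0.29×£35.90 = £973,442.53.
Lowest total cost is £901,813.52 at Q = 887.3.

Q* ≈ 887 cases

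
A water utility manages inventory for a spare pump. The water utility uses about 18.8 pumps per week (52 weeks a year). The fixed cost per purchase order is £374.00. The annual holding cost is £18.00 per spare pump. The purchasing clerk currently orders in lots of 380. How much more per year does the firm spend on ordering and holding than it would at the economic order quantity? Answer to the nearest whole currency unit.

Extra cost ≈ £754 per year

Annual demand D = 18.8 × 52 = 977.6.
EOQ = √(2DS/H) = √(2 × 977.6 × 374 / 18) ≈ 201.56.
Cost at Q* = (D/Q*)S + (Q*/2)H = √(2DSH) ≈ £3,628.00.
Cost at Q = 380: (977.6/380)×374 + (380/2)×18 = £962.16 + £3,420.00 = £4,382.16.
Excess = £4,382.16 − £3,628.00 = £754.16.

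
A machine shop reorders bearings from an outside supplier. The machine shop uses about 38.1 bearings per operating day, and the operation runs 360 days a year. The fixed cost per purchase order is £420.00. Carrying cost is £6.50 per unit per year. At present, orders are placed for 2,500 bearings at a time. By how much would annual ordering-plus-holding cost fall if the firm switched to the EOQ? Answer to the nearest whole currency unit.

Extra cost ≈ £1,775 per year

Annual demand D = 38.1 × 360 = 13,716.
EOQ = √(2DS/H) = √(2 × 13,716 × 420 / 6.5) ≈ 1331.36.
Cost at Q* = (D/Q*)S + (Q*/2)H = √(2DSH) ≈ £8,653.86.
Cost at Q = 2,500: (13,716/2,500)×420 + (2,500/2)×6.5 = £2,304.29 + £8,125.00 = £10,429.29.
Excess = £10,429.29 − £8,653.86 = £1,775.42.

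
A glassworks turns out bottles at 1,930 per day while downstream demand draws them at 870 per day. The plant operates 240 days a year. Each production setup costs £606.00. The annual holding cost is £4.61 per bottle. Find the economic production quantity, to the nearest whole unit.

Q* ≈ 9,998 bottles

Annual demand D = 870 × 240 = 208,800.
Production build-up factor (1 − d/p) = 1 − 870/1,930 = 0.5492.
Q* = √(2DS / (H(1 − d/p))) = √(2 × 208,800 × 606 / (4.61 × 0.5492)).
= √(253,065,600 / 2.5319) ≈ 9997.509.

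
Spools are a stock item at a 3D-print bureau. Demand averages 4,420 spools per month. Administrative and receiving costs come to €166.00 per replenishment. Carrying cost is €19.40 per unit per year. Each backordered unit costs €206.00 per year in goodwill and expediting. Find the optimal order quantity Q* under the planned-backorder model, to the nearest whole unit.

Q* ≈ 997 spools

Annual demand D = 4,420 × 12 = 53,040.
With planned backorders, Q* = √(2DS/H) · √((H+B)/B).
√(2DS/H) = √(2 × 53,040 × 166 / 19.4) = 952.730.
√((H+B)/B) = √((19.4+206)/206) = 1.0460.
Q* ≈ 996.583.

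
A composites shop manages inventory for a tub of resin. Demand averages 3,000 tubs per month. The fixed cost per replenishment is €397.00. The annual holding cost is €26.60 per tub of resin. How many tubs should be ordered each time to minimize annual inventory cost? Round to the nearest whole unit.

Annual demand D = 3,000 × 12 = 36,000.
EOQ = √(2DS / H) = √(2 × 36,000 × 397 / 26.6).
= √(28,584,000 / 26.6) = √1,074,586.4662 ≈ 1036.623.

Q* ≈ 1,037 tubs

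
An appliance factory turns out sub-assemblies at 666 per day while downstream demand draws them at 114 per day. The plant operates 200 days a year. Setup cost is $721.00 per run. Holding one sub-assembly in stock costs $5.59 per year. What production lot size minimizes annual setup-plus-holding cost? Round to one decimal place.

Q* ≈ 2,663.9 sub-assemblies

Annual demand D = 114 × 200 = 22,800.
Production build-up factor (1 − d/p) = 1 − 114/666 = 0.8288.
Q* = √(2DS / (H(1 − d/p))) = √(2 × 22,800 × 721 / (5.59 × 0.8288)).
= √(32,877,600 / 4.6332) ≈ 2663.862.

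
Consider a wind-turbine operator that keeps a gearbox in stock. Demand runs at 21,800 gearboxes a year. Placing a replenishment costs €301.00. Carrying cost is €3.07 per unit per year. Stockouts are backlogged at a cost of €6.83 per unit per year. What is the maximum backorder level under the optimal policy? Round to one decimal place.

S* ≈ 771.9 gearboxes

With planned backorders, Q* = √(2DS/H) · √((H+B)/B).
√(2DS/H) = √(2 × 21,800 × 301 / 3.07) = 2067.556.
√((H+B)/B) = √((3.07+6.83)/6.83) = 1.2039.
Q* ≈ 2489.227.
S* = Q* · H/(H+B) = 2489.227 × 3.07/9.9 ≈ 771.912.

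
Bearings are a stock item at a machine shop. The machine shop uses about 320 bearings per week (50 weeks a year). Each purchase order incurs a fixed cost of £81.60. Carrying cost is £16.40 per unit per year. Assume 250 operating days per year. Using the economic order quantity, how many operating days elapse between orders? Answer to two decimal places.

T ≈ 6.23 days

Annual demand D = 320 × 50 = 16,000.
EOQ = √(2DS/H) = √(2 × 16,000 × 81.6 / 16.4) ≈ 399.02.
Cycle time = Q*/D × 250 = 399.02 / 16,000 × 250 ≈ 6.235 days.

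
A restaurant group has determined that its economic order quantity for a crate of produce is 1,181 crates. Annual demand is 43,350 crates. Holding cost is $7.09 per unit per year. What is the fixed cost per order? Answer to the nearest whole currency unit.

S ≈ $114

Squaring Q* = √(2DS/H) gives Q*² = 2DS/H.
From Q* = √(2DS/H): S = Q*²H / (2D) = 1,181² × 7.09 / (2 × 43,350) = 114.0583.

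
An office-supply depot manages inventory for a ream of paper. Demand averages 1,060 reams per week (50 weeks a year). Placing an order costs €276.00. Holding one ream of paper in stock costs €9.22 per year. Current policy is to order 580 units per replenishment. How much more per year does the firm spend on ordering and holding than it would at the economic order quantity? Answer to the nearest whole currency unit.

Extra cost ≈ €11,471 per year

Annual demand D = 1,060 × 50 = 53,000.
EOQ = √(2DS/H) = √(2 × 53,000 × 276 / 9.22) ≈ 1781.32.
Cost at Q* = (D/Q*)S + (Q*/2)H = √(2DSH) ≈ €16,423.77.
Cost at Q = 580: (53,000/580)×276 + (580/2)×9.22 = €25,220.69 + €2,673.80 = €27,894.49.
Excess = €27,894.49 − €16,423.77 = €11,470.72.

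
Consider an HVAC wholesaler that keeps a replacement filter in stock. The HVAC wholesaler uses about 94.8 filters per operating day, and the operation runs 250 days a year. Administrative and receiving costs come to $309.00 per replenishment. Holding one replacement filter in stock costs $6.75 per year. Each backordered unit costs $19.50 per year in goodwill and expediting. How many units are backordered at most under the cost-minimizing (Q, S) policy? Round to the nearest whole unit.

Annual demand D = 94.8 × 250 = 23,700.
With planned backorders, Q* = √(2DS/H) · √((H+B)/B).
√(2DS/H) = √(2 × 23,700 × 309 / 6.75) = 1473.047.
√((H+B)/B) = √((6.75+19.5)/19.5) = 1.1602.
Q* ≈ 1709.086.
S* = Q* · H/(H+B) = 1709.086 × 6.75/26.25 ≈ 439.479.

S* ≈ 439 filters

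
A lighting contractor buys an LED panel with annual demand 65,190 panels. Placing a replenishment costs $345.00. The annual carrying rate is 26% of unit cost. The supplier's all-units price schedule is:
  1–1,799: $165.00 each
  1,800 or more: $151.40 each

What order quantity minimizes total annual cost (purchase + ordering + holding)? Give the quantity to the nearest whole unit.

Holding cost per unit per year at price C is H = 0.26·C.
For each price level, check whether its EOQ is feasible; otherwise the best quantity at that price is the breakpoint.
EOQ at $165.00 = 1024.0 (feasible in tier 1): TC = 65,190×$165.00 + (65,190/1024.0)×345 + (1024.0/2)×0.26×$165.00 = $10,800,278.23.
EOQ at $151.40 = 1069.0 < 1800, so use break Q=1800: TC = 65,190×$151.40 + (65,190/1800.0)×345 + (1800.0/2)×0.26×$151.40 = $9,917,688.35.
Lowest total cost is $9,917,688.35 at Q = 1800.0.

Q* ≈ 1,800 panels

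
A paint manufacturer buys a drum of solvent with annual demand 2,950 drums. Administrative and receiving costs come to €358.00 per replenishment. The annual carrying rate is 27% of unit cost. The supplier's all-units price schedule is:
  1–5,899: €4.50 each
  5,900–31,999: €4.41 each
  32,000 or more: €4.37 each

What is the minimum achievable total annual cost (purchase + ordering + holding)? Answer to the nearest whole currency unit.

Holding cost per unit per year at price C is H = 0.27·C.
For each price level, check whether its EOQ is feasible; otherwise the best quantity at that price is the breakpoint.
EOQ at €4.50 = 1318.5 (feasible in tier 1): TC = 2,950×€4.50 + (2,950/1318.5)×358 + (1318.5/2)×0.27×€4.50 = €14,876.97.
EOQ at €4.41 = 1331.9 < 5900, so use break Q=5900: TC = 2,950×€4.41 + (2,950/5900.0)×358 + (5900.0/2)×0.27×€4.41 = €16,701.06.
EOQ at €4.37 = 1338.0 < 32000, so use break Q=32000: TC = 2,950×€4.37 + (2,950/32000.0)×358 + (32000.0/2)×0.27×€4.37 = €31,802.90.
Lowest total cost among the candidates is at Q = 1318.5.

TC* ≈ €14,877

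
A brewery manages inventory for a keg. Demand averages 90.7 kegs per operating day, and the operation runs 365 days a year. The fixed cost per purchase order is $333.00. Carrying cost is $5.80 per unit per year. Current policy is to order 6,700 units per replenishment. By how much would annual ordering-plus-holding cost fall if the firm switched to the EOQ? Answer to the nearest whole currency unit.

Annual demand D = 90.7 × 365 = 33,105.5.
EOQ = √(2DS/H) = √(2 × 33,105.5 × 333 / 5.8) ≈ 1949.72.
Cost at Q* = (D/Q*)S + (Q*/2)H = √(2DSH) ≈ $11,308.40.
Cost at Q = 6,700: (33,105.5/6,700)×333 + (6,700/2)×5.8 = $1,645.39 + $19,430.00 = $21,075.39.
Excess = $21,075.39 − $11,308.40 = $9,766.99.

Extra cost ≈ $9,767 per year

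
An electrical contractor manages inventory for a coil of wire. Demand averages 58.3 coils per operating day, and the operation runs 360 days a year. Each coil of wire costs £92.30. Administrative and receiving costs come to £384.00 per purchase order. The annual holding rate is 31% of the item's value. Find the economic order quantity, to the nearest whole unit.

Annual demand D = 58.3 × 360 = 20,988.
Holding cost H = 0.31 × £92.30 = £28.6130 per unit per year.
EOQ = √(2DS / H) = √(2 × 20,988 × 384 / 28.613).
= √(16,118,784 / 28.613) = √563,337.7835 ≈ 750.558.

Q* ≈ 751 coils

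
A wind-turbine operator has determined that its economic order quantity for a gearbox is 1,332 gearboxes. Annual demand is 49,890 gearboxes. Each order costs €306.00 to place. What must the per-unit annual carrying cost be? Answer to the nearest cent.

Invert the EOQ relation Q*² = 2DS/H.
From Q* = √(2DS/H): H = 2DS / Q*² = 2 × 49,890 × 306 / 1,332² = 17.2090.

H ≈ €17.21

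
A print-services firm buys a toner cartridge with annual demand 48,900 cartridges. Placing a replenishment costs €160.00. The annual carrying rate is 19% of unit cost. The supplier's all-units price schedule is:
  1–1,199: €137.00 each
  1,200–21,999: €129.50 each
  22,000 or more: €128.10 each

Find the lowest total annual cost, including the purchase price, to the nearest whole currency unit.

TC* ≈ €6,353,833

Holding cost per unit per year at price C is H = 0.19·C.
For each price level, check whether its EOQ is feasible; otherwise the best quantity at that price is the breakpoint.
EOQ at €137.00 = 775.3 (feasible in tier 1): TC = 48,900×€137.00 + (48,900/775.3)×160 + (775.3/2)×0.19×€137.00 = €6,719,482.11.
EOQ at €129.50 = 797.5 < 1200, so use break Q=1200: TC = 48,900×€129.50 + (48,900/1200.0)×160 + (1200.0/2)×0.19×€129.50 = €6,353,833.00.
EOQ at €128.10 = 801.8 < 22000, so use break Q=22000: TC = 48,900×€128.10 + (48,900/22000.0)×160 + (22000.0/2)×0.19×€128.10 = €6,532,174.64.
Lowest total cost among the candidates is at Q = 1200.0.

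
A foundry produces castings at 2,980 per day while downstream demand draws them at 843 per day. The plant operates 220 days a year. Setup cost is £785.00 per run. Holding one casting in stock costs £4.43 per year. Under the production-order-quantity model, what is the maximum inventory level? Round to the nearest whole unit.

I_max ≈ 6,865 castings

Annual demand D = 843 × 220 = 185,460.
Production build-up factor (1 − d/p) = 1 − 843/2,980 = 0.7171.
Q* = √(2DS / (H(1 − d/p))) = √(2 × 185,460 × 785 / (4.43 × 0.7171)).
= √(291,172,200 / 3.1768) ≈ 9573.681.
Maximum inventory = Q*(1 − d/p) = 9573.681 × 0.7171 ≈ 6865.422.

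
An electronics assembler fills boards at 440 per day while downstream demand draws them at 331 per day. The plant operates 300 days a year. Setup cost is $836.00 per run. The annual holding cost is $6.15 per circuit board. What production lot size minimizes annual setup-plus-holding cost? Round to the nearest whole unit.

Q* ≈ 10,439 boards

Annual demand D = 331 × 300 = 99,300.
Production build-up factor (1 − d/p) = 1 − 331/440 = 0.2477.
Q* = √(2DS / (H(1 − d/p))) = √(2 × 99,300 × 836 / (6.15 × 0.2477)).
= √(166,029,600 / 1.5235) ≈ 10439.226.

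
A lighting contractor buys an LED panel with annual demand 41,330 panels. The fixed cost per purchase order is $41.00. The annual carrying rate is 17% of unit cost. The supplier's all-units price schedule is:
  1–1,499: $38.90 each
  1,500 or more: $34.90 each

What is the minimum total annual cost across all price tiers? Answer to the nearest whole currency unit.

TC* ≈ $1,447,996

Holding cost per unit per year at price C is H = 0.17·C.
For each price level, check whether its EOQ is feasible; otherwise the best quantity at that price is the breakpoint.
EOQ at $38.90 = 715.9 (feasible in tier 1): TC = 41,330×$38.90 + (41,330/715.9)×41 + (715.9/2)×0.17×$38.90 = $1,612,471.12.
EOQ at $34.90 = 755.8 < 1500, so use break Q=1500: TC = 41,330×$34.90 + (41,330/1500.0)×41 + (1500.0/2)×0.17×$34.90 = $1,447,996.44.
Lowest total cost among the candidates is at Q = 1500.0.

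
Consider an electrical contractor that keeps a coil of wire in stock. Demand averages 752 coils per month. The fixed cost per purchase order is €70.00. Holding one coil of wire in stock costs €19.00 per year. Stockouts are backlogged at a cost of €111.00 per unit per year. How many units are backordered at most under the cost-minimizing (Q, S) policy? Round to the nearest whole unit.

S* ≈ 41 coils

Annual demand D = 752 × 12 = 9,024.
With planned backorders, Q* = √(2DS/H) · √((H+B)/B).
√(2DS/H) = √(2 × 9,024 × 70 / 19) = 257.862.
√((H+B)/B) = √((19+111)/111) = 1.0822.
Q* ≈ 279.060.
S* = Q* · H/(H+B) = 279.060 × 19/130 ≈ 40.786.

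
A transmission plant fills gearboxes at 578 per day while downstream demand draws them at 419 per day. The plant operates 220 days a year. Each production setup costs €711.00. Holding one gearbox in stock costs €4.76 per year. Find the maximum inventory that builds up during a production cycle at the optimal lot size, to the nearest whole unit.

Annual demand D = 419 × 220 = 92,180.
Production build-up factor (1 − d/p) = 1 − 419/578 = 0.2751.
Q* = √(2DS / (H(1 − d/p))) = √(2 × 92,180 × 711 / (4.76 × 0.2751)).
= √(131,079,960 / 1.3094) ≈ 10005.298.
Maximum inventory = Q*(1 − d/p) = 10005.298 × 0.2751 ≈ 2752.322.

I_max ≈ 2,752 gearboxes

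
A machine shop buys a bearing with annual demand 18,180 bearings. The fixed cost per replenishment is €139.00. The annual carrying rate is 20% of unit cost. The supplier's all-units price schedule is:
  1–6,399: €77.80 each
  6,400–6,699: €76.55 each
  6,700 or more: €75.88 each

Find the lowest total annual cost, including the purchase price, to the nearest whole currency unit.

TC* ≈ €1,423,272

Holding cost per unit per year at price C is H = 0.20·C.
Candidates are each tier's EOQ (if it falls in that tier) and each price-break quantity.
EOQ at €77.80 = 569.9 (feasible in tier 1): TC = 18,180×€77.80 + (18,180/569.9)×139 + (569.9/2)×0.20×€77.80 = €1,423,271.97.
EOQ at €76.55 = 574.6 < 6400, so use break Q=6400: TC = 18,180×€76.55 + (18,180/6400.0)×139 + (6400.0/2)×0.20×€76.55 = €1,441,065.85.
EOQ at €75.88 = 577.1 < 6700, so use break Q=6700: TC = 18,180×€75.88 + (18,180/6700.0)×139 + (6700.0/2)×0.20×€75.88 = €1,430,715.17.
Lowest total cost among the candidates is at Q = 569.9.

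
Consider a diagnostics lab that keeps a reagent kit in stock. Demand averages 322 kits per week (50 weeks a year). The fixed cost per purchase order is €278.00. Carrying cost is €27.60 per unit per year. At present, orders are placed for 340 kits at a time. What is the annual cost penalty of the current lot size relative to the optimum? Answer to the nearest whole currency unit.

Extra cost ≈ €2,138 per year

Annual demand D = 322 × 50 = 16,100.
EOQ = √(2DS/H) = √(2 × 16,100 × 278 / 27.6) ≈ 569.50.
Cost at Q* = (D/Q*)S + (Q*/2)H = √(2DSH) ≈ €15,718.27.
Cost at Q = 340: (16,100/340)×278 + (340/2)×27.6 = €13,164.12 + €4,692.00 = €17,856.12.
Excess = €17,856.12 − €15,718.27 = €2,137.84.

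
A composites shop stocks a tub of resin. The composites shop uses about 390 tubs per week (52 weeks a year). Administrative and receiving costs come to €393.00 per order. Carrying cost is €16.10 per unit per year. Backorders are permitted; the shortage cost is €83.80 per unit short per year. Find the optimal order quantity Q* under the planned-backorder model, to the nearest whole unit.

Annual demand D = 390 × 52 = 20,280.
With planned backorders, Q* = √(2DS/H) · √((H+B)/B).
√(2DS/H) = √(2 × 20,280 × 393 / 16.1) = 995.021.
√((H+B)/B) = √((16.1+83.8)/83.8) = 1.0918.
Q* ≈ 1086.408.

Q* ≈ 1,086 tubs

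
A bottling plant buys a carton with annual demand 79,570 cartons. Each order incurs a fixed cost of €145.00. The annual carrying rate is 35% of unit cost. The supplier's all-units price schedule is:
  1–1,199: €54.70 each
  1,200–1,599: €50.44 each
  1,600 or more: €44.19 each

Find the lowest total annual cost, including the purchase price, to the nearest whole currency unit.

TC* ≈ €3,535,783

Holding cost per unit per year at price C is H = 0.35·C.
Evaluate total cost at each tier's feasible EOQ or, if the EOQ is below the tier, at the tier's minimum quantity.
EOQ at €54.70 = 1097.9 (feasible in tier 1): TC = 79,570×€54.70 + (79,570/1097.9)×145 + (1097.9/2)×0.35×€54.70 = €4,373,497.48.
EOQ at €50.44 = 1143.3 < 1200, so use break Q=1200: TC = 79,570×€50.44 + (79,570/1200.0)×145 + (1200.0/2)×0.35×€50.44 = €4,033,717.91.
EOQ at €44.19 = 1221.5 < 1600, so use break Q=1600: TC = 79,570×€44.19 + (79,570/1600.0)×145 + (1600.0/2)×0.35×€44.19 = €3,535,782.53.
Lowest total cost among the candidates is at Q = 1600.0.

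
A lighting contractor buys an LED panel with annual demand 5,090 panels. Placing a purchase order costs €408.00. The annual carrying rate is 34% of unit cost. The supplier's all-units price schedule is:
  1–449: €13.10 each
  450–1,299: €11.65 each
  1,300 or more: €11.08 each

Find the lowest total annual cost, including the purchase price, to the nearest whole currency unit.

TC* ≈ €60,443

Holding cost per unit per year at price C is H = 0.34·C.
Evaluate total cost at each tier's feasible EOQ or, if the EOQ is below the tier, at the tier's minimum quantity.
Tier 1 (€13.10): EOQ = 965.7 exceeds tier's upper bound 449, so this tier is dominated.
EOQ at €11.65 = 1024.0 (feasible in tier 2): TC = 5,090×€11.65 + (5,090/1024.0)×408 + (1024.0/2)×0.34×€11.65 = €63,354.58.
EOQ at €11.08 = 1050.0 < 1300, so use break Q=1300: TC = 5,090×€11.08 + (5,090/1300.0)×408 + (1300.0/2)×0.34×€11.08 = €60,443.36.
Lowest total cost among the candidates is at Q = 1300.0.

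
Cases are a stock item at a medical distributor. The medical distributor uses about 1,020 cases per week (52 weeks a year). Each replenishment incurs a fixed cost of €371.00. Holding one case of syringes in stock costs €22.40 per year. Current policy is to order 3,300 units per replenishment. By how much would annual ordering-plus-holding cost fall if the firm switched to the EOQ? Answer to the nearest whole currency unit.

Extra cost ≈ €13,232 per year

Annual demand D = 1,020 × 52 = 53,040.
EOQ = √(2DS/H) = √(2 × 53,040 × 371 / 22.4) ≈ 1325.50.
Cost at Q* = (D/Q*)S + (Q*/2)H = √(2DSH) ≈ €29,691.20.
Cost at Q = 3,300: (53,040/3,300)×371 + (3,300/2)×22.4 = €5,962.98 + €36,960.00 = €42,922.98.
Excess = €42,922.98 − €29,691.20 = €13,231.78.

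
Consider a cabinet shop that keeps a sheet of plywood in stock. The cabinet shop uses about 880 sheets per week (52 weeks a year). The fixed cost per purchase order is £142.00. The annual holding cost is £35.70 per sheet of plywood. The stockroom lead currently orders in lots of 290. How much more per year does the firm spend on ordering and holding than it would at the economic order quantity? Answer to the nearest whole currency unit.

Annual demand D = 880 × 52 = 45,760.
EOQ = √(2DS/H) = √(2 × 45,760 × 142 / 35.7) ≈ 603.35.
Cost at Q* = (D/Q*)S + (Q*/2)H = √(2DSH) ≈ £21,539.53.
Cost at Q = 290: (45,760/290)×142 + (290/2)×35.7 = £22,406.62 + £5,176.50 = £27,583.12.
Excess = £27,583.12 − £21,539.53 = £6,043.59.

Extra cost ≈ £6,044 per year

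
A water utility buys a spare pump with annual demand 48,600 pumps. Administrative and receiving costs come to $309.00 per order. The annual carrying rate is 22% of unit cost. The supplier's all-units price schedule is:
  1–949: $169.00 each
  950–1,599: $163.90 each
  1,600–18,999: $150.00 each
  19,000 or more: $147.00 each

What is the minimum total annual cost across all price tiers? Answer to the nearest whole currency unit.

Holding cost per unit per year at price C is H = 0.22·C.
For each price level, check whether its EOQ is feasible; otherwise the best quantity at that price is the breakpoint.
EOQ at $169.00 = 898.8 (feasible in tier 1): TC = 48,600×$169.00 + (48,600/898.8)×309 + (898.8/2)×0.22×$169.00 = $8,246,816.97.
EOQ at $163.90 = 912.7 < 950, so use break Q=950: TC = 48,600×$163.90 + (48,600/950.0)×309 + (950.0/2)×0.22×$163.90 = $7,998,475.34.
EOQ at $150.00 = 954.0 < 1600, so use break Q=1600: TC = 48,600×$150.00 + (48,600/1600.0)×309 + (1600.0/2)×0.22×$150.00 = $7,325,785.88.
EOQ at $147.00 = 963.7 < 19000, so use break Q=19000: TC = 48,600×$147.00 + (48,600/19000.0)×309 + (19000.0/2)×0.22×$147.00 = $7,452,220.39.
Lowest total cost among the candidates is at Q = 1600.0.

TC* ≈ $7,325,786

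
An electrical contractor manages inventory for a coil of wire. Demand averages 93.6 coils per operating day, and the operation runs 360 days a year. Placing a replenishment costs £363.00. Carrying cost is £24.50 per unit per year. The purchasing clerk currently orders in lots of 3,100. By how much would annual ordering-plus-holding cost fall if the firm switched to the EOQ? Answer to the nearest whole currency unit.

Annual demand D = 93.6 × 360 = 33,696.
EOQ = √(2DS/H) = √(2 × 33,696 × 363 / 24.5) ≈ 999.25.
Cost at Q* = (D/Q*)S + (Q*/2)H = √(2DSH) ≈ £24,481.64.
Cost at Q = 3,100: (33,696/3,100)×363 + (3,100/2)×24.5 = £3,945.69 + £37,975.00 = £41,920.69.
Excess = £41,920.69 − £24,481.64 = £17,439.05.

Extra cost ≈ £17,439 per year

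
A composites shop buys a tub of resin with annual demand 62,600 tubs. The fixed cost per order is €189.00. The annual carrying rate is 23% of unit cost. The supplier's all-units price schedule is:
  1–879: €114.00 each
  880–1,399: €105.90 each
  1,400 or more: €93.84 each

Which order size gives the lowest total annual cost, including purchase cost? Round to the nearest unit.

Holding cost per unit per year at price C is H = 0.23·C.
Evaluate total cost at each tier's feasible EOQ or, if the EOQ is below the tier, at the tier's minimum quantity.
Tier 1 (€114.00): EOQ = 950.0 exceeds tier's upper bound 879, so this tier is dominated.
EOQ at €105.90 = 985.6 (feasible in tier 2): TC = 62,600×€105.90 + (62,600/985.6)×189 + (985.6/2)×0.23×€105.90 = €6,653,347.39.
EOQ at €93.84 = 1047.1 < 1400, so use break Q=1400: TC = 62,600×€93.84 + (62,600/1400.0)×189 + (1400.0/2)×0.23×€93.84 = €5,897,943.24.
Lowest total cost is €5,897,943.24 at Q = 1400.0.

Q* ≈ 1,400 tubs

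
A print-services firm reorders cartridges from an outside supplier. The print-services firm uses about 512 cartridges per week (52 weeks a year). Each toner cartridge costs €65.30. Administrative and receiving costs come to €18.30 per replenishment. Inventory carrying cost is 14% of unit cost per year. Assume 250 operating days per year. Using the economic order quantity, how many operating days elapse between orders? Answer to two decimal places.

T ≈ 3.07 days

Annual demand D = 512 × 52 = 26,624.
Holding cost H = 0.14 × €65.30 = €9.1420 per unit per year.
Q* = √(2DS/H) = √(2 × 26,624 × 18.3 / 9.142) ≈ 326.48.
Cycle time = Q*/D × 250 = 326.48 / 26,624 × 250 ≈ 3.066 days.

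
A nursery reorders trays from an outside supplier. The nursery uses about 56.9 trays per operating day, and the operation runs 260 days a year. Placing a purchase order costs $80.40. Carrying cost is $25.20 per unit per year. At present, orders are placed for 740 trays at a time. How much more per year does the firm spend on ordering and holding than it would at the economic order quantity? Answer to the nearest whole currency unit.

Annual demand D = 56.9 × 260 = 14,794.
EOQ = √(2DS/H) = √(2 × 14,794 × 80.4 / 25.2) ≈ 307.25.
Cost at Q* = (D/Q*)S + (Q*/2)H = √(2DSH) ≈ $7,742.59.
Cost at Q = 740: (14,794/740)×80.4 + (740/2)×25.2 = $1,607.35 + $9,324.00 = $10,931.35.
Excess = $10,931.35 − $7,742.59 = $3,188.76.

Extra cost ≈ $3,189 per year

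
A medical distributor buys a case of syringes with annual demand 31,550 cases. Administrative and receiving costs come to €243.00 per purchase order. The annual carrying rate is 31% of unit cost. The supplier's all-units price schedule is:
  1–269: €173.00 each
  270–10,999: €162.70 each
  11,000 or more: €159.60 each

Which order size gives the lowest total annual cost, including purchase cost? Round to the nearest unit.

Q* ≈ 551 cases

Holding cost per unit per year at price C is H = 0.31·C.
For each price level, check whether its EOQ is feasible; otherwise the best quantity at that price is the breakpoint.
Tier 1 (€173.00): EOQ = 534.7 exceeds tier's upper bound 269, so this tier is dominated.
EOQ at €162.70 = 551.4 (feasible in tier 2): TC = 31,550×€162.70 + (31,550/551.4)×243 + (551.4/2)×0.31×€162.70 = €5,160,994.45.
EOQ at €159.60 = 556.7 < 11000, so use break Q=11000: TC = 31,550×€159.60 + (31,550/11000.0)×243 + (11000.0/2)×0.31×€159.60 = €5,308,194.97.
Lowest total cost is €5,160,994.45 at Q = 551.4.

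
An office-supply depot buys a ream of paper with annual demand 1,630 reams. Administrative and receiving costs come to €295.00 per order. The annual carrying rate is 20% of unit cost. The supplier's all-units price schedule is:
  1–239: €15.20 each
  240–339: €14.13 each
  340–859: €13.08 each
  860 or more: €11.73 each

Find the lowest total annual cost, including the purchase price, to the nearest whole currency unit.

TC* ≈ €20,688

Holding cost per unit per year at price C is H = 0.20·C.
For each price level, check whether its EOQ is feasible; otherwise the best quantity at that price is the breakpoint.
Tier 1 (€15.20): EOQ = 562.4 exceeds tier's upper bound 239, so this tier is dominated.
Tier 2 (€14.13): EOQ = 583.4 exceeds tier's upper bound 339, so this tier is dominated.
EOQ at €13.08 = 606.3 (feasible in tier 3): TC = 1,630×€13.08 + (1,630/606.3)×295 + (606.3/2)×0.20×€13.08 = €22,906.53.
EOQ at €11.73 = 640.3 < 860, so use break Q=860: TC = 1,630×€11.73 + (1,630/860.0)×295 + (860.0/2)×0.20×€11.73 = €20,687.81.
Lowest total cost among the candidates is at Q = 860.0.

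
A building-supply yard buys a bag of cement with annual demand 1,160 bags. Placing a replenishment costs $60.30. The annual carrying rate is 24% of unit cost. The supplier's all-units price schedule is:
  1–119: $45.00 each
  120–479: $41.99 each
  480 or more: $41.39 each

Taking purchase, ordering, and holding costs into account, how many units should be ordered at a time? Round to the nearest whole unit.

Q* ≈ 120 bags

Holding cost per unit per year at price C is H = 0.24·C.
Candidates are each tier's EOQ (if it falls in that tier) and each price-break quantity.
EOQ at $45.00 = 113.8 (feasible in tier 1): TC = 1,160×$45.00 + (1,160/113.8)×60.3 + (113.8/2)×0.24×$45.00 = $53,429.18.
EOQ at $41.99 = 117.8 < 120, so use break Q=120: TC = 1,160×$41.99 + (1,160/120.0)×60.3 + (120.0/2)×0.24×$41.99 = $49,895.96.
EOQ at $41.39 = 118.7 < 480, so use break Q=480: TC = 1,160×$41.39 + (1,160/480.0)×60.3 + (480.0/2)×0.24×$41.39 = $50,542.19.
Lowest total cost is $49,895.96 at Q = 120.0.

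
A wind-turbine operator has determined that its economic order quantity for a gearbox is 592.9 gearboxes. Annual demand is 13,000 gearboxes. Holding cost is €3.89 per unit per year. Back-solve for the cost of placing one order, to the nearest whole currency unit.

Invert the EOQ relation Q*² = 2DS/H.
From Q* = √(2DS/H): S = Q*²H / (2D) = 592.9² × 3.89 / (2 × 13,000) = 52.5944.

S ≈ €53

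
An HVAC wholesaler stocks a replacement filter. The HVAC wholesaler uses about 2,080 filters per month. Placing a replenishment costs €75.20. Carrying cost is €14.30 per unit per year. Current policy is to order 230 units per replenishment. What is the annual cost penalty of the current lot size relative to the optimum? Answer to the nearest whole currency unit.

Annual demand D = 2,080 × 12 = 24,960.
EOQ = √(2DS/H) = √(2 × 24,960 × 75.2 / 14.3) ≈ 512.36.
Cost at Q* = (D/Q*)S + (Q*/2)H = √(2DSH) ≈ €7,326.80.
Cost at Q = 230: (24,960/230)×75.2 + (230/2)×14.3 = €8,160.83 + €1,644.50 = €9,805.33.
Excess = €9,805.33 − €7,326.80 = €2,478.54.

Extra cost ≈ €2,479 per year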